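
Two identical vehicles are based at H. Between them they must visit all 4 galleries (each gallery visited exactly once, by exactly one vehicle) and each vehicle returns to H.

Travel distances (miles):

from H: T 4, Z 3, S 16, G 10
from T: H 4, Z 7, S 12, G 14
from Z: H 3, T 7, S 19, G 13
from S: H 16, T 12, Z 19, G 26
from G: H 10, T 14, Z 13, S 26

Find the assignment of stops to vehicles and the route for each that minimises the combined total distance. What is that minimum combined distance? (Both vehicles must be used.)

58 miles — the smallest possible combined total.

Check every non-empty split of the stops between the two vehicles; for each half take its own optimal tour:
  {T} + {Z, S, G}: 8 + 58 = 66
  {Z} + {T, S, G}: 6 + 52 = 58
  {T, Z} + {S, G}: 14 + 52 = 66
  {S} + {T, Z, G}: 32 + 34 = 66
  {T, S} + {Z, G}: 32 + 26 = 58
  {Z, S} + {T, G}: 38 + 28 = 66
  … (7 splits in total)
Best: vehicle 1 H → Z → H = 6; vehicle 2 H → T → S → G → H = 52; combined 58.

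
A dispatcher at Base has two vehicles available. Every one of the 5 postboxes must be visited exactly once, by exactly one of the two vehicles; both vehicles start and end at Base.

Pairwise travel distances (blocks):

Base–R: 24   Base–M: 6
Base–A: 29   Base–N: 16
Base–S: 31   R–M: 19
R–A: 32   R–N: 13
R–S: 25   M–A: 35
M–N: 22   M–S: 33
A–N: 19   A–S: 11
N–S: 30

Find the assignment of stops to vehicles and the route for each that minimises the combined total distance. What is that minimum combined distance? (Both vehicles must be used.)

There are 2^4 − 1 = 15 ways to divide the 5 stops into two non-empty groups. For each, the best each vehicle can do is its own shortest tour through its group:
  {R} + {M, A, N, S}: 48 + 85 = 133
  {M} + {R, A, N, S}: 12 + 94 = 106
  {R, M} + {A, N, S}: 49 + 77 = 126
  {A} + {R, M, N, S}: 58 + 93 = 151
  {R, A} + {M, N, S}: 85 + 85 = 170
  {M, A} + {R, N, S}: 70 + 85 = 155
  … (15 splits in total)
Best: vehicle 1 Base → M → Base = 12; vehicle 2 Base → A → S → R → N → Base = 94; combined 106.

Minimum combined distance: 106 blocks.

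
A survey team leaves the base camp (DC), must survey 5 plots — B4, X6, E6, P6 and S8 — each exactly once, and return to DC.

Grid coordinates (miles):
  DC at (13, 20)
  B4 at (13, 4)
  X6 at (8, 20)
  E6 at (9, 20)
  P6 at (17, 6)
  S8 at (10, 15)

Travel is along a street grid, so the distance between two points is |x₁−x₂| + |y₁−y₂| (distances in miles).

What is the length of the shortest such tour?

Shortest round trip = 50 miles.

With 5 stops there are 5!/2 = 60 distinct round trips (a route and its reverse cost the same).
DC→B4→X6→E6→P6→S8→DC: 16+21+1+22+16+8 = 84
DC→B4→X6→E6→S8→P6→DC: 16+21+1+6+16+18 = 78
DC→B4→X6→P6→E6→S8→DC: 16+21+23+22+6+8 = 96
DC→B4→X6→P6→S8→E6→DC: 16+21+23+16+6+4 = 86
DC→B4→X6→S8→E6→P6→DC: 16+21+7+6+22+18 = 90
DC→B4→X6→S8→P6→E6→DC: 16+21+7+16+22+4 = 86
DC→B4→E6→X6→P6→S8→DC: 16+20+1+23+16+8 = 84
DC→B4→E6→X6→S8→P6→DC: 16+20+1+7+16+18 = 78
DC→B4→E6→P6→X6→S8→DC: 16+20+22+23+7+8 = 96
DC→B4→E6→P6→S8→X6→DC: 16+20+22+16+7+5 = 86
DC→B4→E6→S8→X6→P6→DC: 16+20+6+7+23+18 = 90
DC→B4→E6→S8→P6→X6→DC: 16+20+6+16+23+5 = 86
DC→B4→P6→X6→E6→S8→DC: 16+6+23+1+6+8 = 60
DC→B4→P6→X6→S8→E6→DC: 16+6+23+7+6+4 = 62
… (46 more)
DC→B4→P6→S8→X6→E6→DC: 16+6+16+7+1+4 = 50  ← best
The minimum is 50.
One optimal route: DC → B4 → P6 → S8 → X6 → E6 → DC (or its reverse).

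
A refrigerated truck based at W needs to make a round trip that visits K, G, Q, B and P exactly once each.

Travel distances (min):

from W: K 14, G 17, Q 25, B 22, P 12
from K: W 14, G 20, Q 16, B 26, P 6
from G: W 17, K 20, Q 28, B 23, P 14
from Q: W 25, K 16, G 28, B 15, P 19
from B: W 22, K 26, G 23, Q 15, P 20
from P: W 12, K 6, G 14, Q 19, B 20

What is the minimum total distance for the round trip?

There are 60 distinct closed tours to check (reversals are equivalent).
W-K-G-Q-B-P-W: 14+20+28+15+20+12 = 109
W-K-G-Q-P-B-W: 14+20+28+19+20+22 = 123
W-K-G-B-Q-P-W: 14+20+23+15+19+12 = 103
W-K-G-B-P-Q-W: 14+20+23+20+19+25 = 121
W-K-G-P-Q-B-W: 14+20+14+19+15+22 = 104
W-K-G-P-B-Q-W: 14+20+14+20+15+25 = 108
W-K-Q-G-B-P-W: 14+16+28+23+20+12 = 113
W-K-Q-G-P-B-W: 14+16+28+14+20+22 = 114
W-K-Q-B-G-P-W: 14+16+15+23+14+12 = 94
W-K-Q-B-P-G-W: 14+16+15+20+14+17 = 96
W-K-Q-P-G-B-W: 14+16+19+14+23+22 = 108
W-K-Q-P-B-G-W: 14+16+19+20+23+17 = 109
W-K-B-G-Q-P-W: 14+26+23+28+19+12 = 122
W-K-B-G-P-Q-W: 14+26+23+14+19+25 = 121
… (46 more)
W-G-B-Q-K-P-W: 17+23+15+16+6+12 = 89  ← best
The minimum is 89.
One optimal route: W → G → B → Q → K → P → W (or its reverse).

89 min — the shortest possible round trip.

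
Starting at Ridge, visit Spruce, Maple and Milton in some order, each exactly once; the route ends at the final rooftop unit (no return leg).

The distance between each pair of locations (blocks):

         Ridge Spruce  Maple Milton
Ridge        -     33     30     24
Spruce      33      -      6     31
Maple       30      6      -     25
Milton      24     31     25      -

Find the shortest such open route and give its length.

55 blocks — the minimum one-way total.

There are 3! = 6 possible orderings.
Ridge → Spruce → Maple → Milton: 33+6+25 = 64
Ridge → Spruce → Milton → Maple: 33+31+25 = 89
Ridge → Maple → Spruce → Milton: 30+6+31 = 67
Ridge → Maple → Milton → Spruce: 30+25+31 = 86
Ridge → Milton → Spruce → Maple: 24+31+6 = 61
Ridge → Milton → Maple → Spruce: 24+25+6 = 55
The minimum is 55.
One shortest path: Ridge → Milton → Maple → Spruce.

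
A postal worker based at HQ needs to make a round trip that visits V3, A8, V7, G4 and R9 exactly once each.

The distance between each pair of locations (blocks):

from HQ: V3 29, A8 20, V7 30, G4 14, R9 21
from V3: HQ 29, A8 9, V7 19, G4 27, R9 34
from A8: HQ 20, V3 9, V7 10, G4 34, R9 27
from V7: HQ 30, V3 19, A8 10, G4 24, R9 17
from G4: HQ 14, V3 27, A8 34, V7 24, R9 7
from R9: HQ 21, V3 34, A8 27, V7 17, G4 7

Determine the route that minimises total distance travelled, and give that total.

There are 60 distinct closed tours to check (reversals are equivalent).
HQ→V3→A8→V7→G4→R9→HQ: 29+9+10+24+7+21 = 100
HQ→V3→A8→V7→R9→G4→HQ: 29+9+10+17+7+14 = 86
HQ→V3→A8→G4→V7→R9→HQ: 29+9+34+24+17+21 = 134
HQ→V3→A8→G4→R9→V7→HQ: 29+9+34+7+17+30 = 126
HQ→V3→A8→R9→V7→G4→HQ: 29+9+27+17+24+14 = 120
HQ→V3→A8→R9→G4→V7→HQ: 29+9+27+7+24+30 = 126
HQ→V3→V7→A8→G4→R9→HQ: 29+19+10+34+7+21 = 120
HQ→V3→V7→A8→R9→G4→HQ: 29+19+10+27+7+14 = 106
HQ→V3→V7→G4→A8→R9→HQ: 29+19+24+34+27+21 = 154
HQ→V3→V7→G4→R9→A8→HQ: 29+19+24+7+27+20 = 126
HQ→V3→V7→R9→A8→G4→HQ: 29+19+17+27+34+14 = 140
HQ→V3→V7→R9→G4→A8→HQ: 29+19+17+7+34+20 = 126
HQ→V3→G4→A8→V7→R9→HQ: 29+27+34+10+17+21 = 138
HQ→V3→G4→A8→R9→V7→HQ: 29+27+34+27+17+30 = 164
… (46 more)
The minimum is 86.
One optimal route: HQ → V3 → A8 → V7 → R9 → G4 → HQ (or its reverse).

86 blocks — the shortest possible round trip.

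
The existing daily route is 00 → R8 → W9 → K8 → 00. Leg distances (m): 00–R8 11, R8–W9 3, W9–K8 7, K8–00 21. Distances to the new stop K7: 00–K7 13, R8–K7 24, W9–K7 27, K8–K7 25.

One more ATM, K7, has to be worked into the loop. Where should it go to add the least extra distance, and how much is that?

Insertion cost between consecutive stops i–j is d(i,K7) + d(K7,j) − d(i,j):
  between 00 and R8: 13 + 24 − 11 = 26
  between R8 and W9: 24 + 27 − 3 = 48
  between W9 and K8: 27 + 25 − 7 = 45
  between K8 and 00: 25 + 13 − 21 = 17
Cheapest insertion is between K8 and 00, adding 17.
New total = 42 + 17 = 59.

Adding 17 m by placing K7 on the K8–00 leg.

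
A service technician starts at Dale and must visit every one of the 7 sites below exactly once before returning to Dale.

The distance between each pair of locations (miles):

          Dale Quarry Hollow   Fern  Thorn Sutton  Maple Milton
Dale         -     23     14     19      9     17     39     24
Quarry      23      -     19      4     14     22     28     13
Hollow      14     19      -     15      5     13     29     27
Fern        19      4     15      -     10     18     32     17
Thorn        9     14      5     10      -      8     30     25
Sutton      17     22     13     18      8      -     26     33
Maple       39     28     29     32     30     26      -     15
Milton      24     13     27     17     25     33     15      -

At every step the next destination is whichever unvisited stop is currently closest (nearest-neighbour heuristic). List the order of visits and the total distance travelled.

Dale → [Thorn:9 / Hollow:14 / Sutton:17 / Fern:19 / Quarry:23 / Milton:24 / Maple:39] → Thorn (9)
Thorn → [Hollow:5 / Sutton:8 / Fern:10 / Quarry:14 / Milton:25 / Maple:30] → Hollow (5)
Hollow → [Sutton:13 / Fern:15 / Quarry:19 / Milton:27 / Maple:29] → Sutton (13)
Sutton → [Fern:18 / Quarry:22 / Maple:26 / Milton:33] → Fern (18)
Fern → [Quarry:4 / Milton:17 / Maple:32] → Quarry (4)
Quarry → [Milton:13 / Maple:28] → Milton (13)
Milton → [Maple:15] → Maple (15)
Return Maple→Dale: 39.
Total = 9 + 5 + 13 + 18 + 4 + 13 + 15 + 39 = 116.

116 miles along Dale → Thorn → Hollow → Sutton → Fern → Quarry → Milton → Maple → Dale.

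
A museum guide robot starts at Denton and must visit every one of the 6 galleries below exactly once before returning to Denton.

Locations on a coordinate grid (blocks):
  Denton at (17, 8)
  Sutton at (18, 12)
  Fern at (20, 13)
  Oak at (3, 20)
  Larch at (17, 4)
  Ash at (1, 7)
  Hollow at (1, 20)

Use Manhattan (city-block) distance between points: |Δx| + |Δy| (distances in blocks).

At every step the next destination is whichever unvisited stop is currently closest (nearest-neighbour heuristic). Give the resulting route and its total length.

72 blocks along Denton → Larch → Sutton → Fern → Oak → Hollow → Ash → Denton.

Denton → [Larch:4 / Sutton:5 / Fern:8 / Ash:17 / Oak:26 / Hollow:28] → Larch (4)
Larch → [Sutton:9 / Fern:12 / Ash:19 / Oak:30 / Hollow:32] → Sutton (9)
Sutton → [Fern:3 / Ash:22 / Oak:23 / Hollow:25] → Fern (3)
Fern → [Oak:24 / Ash:25 / Hollow:26] → Oak (24)
Oak → [Hollow:2 / Ash:15] → Hollow (2)
Hollow → [Ash:13] → Ash (13)
Return Ash→Denton: 17.
Total = 4 + 9 + 3 + 24 + 2 + 13 + 17 = 72.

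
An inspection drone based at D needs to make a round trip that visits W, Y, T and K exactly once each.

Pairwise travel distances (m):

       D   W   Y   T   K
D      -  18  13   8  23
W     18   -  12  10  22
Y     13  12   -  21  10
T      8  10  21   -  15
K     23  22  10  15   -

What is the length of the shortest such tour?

Minimum total distance: 63 m.

There are 12 distinct closed tours to check (reversals are equivalent).
D-W-Y-T-K-D: 18+12+21+15+23 = 89
D-W-Y-K-T-D: 18+12+10+15+8 = 63
D-W-T-Y-K-D: 18+10+21+10+23 = 82
D-W-T-K-Y-D: 18+10+15+10+13 = 66
D-W-K-Y-T-D: 18+22+10+21+8 = 79
D-W-K-T-Y-D: 18+22+15+21+13 = 89
D-Y-W-T-K-D: 13+12+10+15+23 = 73
D-Y-W-K-T-D: 13+12+22+15+8 = 70
D-Y-T-W-K-D: 13+21+10+22+23 = 89
D-Y-K-W-T-D: 13+10+22+10+8 = 63
D-T-W-Y-K-D: 8+10+12+10+23 = 63
D-T-Y-W-K-D: 8+21+12+22+23 = 86
The minimum is 63.
One optimal route: D → W → Y → K → T → D (or its reverse).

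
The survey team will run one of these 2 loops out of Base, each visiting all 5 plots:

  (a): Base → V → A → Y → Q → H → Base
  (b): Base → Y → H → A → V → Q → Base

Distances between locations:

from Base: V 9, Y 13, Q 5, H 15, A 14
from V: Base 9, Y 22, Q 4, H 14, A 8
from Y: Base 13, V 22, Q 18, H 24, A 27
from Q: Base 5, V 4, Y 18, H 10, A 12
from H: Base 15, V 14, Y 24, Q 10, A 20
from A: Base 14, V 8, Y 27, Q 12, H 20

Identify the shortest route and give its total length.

Shortest is (b), total 74.

(a): 9 + 8 + 27 + 18 + 10 + 15 = 87
(b): 13 + 24 + 20 + 8 + 4 + 5 = 74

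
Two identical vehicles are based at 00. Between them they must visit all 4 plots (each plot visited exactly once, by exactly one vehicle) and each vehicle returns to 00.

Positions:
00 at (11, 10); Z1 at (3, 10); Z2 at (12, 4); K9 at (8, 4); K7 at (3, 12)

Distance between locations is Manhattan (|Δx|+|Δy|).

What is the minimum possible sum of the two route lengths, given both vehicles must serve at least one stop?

There are 2^3 − 1 = 7 ways to divide the 4 stops into two non-empty groups. For each, the best each vehicle can do is its own shortest tour through its group:
  {Z1} + {Z2, K9, K7}: 16 + 34 = 50
  {Z2} + {Z1, K9, K7}: 14 + 32 = 46
  {Z1, Z2} + {K9, K7}: 30 + 32 = 62
  {K9} + {Z1, Z2, K7}: 18 + 34 = 52
  {Z1, K9} + {Z2, K7}: 28 + 34 = 62
  {Z2, K9} + {Z1, K7}: 20 + 20 = 40
  … (7 splits in total)
Best: vehicle 1 00 → Z2 → K9 → 00 = 20; vehicle 2 00 → Z1 → K7 → 00 = 20; combined 40.

Minimum combined distance: 40.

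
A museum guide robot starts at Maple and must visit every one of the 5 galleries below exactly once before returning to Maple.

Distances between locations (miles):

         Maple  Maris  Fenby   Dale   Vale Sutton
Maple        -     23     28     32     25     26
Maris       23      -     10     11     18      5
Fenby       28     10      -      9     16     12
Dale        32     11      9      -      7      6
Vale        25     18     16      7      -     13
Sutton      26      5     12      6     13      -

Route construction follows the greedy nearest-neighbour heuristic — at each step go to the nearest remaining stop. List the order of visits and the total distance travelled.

From Maple: distances to unvisited — Maris=23, Vale=25, Sutton=26, Fenby=28, Dale=32. Nearest is Maris (23).
From Maris: distances to unvisited — Sutton=5, Fenby=10, Dale=11, Vale=18. Nearest is Sutton (5).
From Sutton: distances to unvisited — Dale=6, Fenby=12, Vale=13. Nearest is Dale (6).
From Dale: distances to unvisited — Vale=7, Fenby=9. Nearest is Vale (7).
From Vale: distances to unvisited — Fenby=16. Nearest is Fenby (16).
Return Fenby→Maple: 28.
Total = 23 + 5 + 6 + 7 + 16 + 28 = 85.

85 miles along Maple → Maris → Sutton → Dale → Vale → Fenby → Maple.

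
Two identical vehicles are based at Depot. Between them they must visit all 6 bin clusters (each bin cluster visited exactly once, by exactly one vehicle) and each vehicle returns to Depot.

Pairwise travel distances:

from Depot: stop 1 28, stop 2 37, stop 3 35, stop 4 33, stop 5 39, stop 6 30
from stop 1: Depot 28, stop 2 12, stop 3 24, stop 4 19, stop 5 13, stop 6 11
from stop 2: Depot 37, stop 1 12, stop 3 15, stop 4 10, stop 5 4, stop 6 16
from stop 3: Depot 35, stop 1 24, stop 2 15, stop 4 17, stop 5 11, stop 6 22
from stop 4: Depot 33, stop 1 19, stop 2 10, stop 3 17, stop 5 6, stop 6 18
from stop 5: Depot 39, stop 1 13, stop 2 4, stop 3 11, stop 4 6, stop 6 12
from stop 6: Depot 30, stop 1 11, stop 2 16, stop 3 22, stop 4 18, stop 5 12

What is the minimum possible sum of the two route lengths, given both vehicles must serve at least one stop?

There are 2^5 − 1 = 31 ways to divide the 6 stops into two non-empty groups. For each, the best each vehicle can do is its own shortest tour through its group:
  {stop 1} + {stop 2, stop 3, stop 4, stop 5, stop 6}: 56 + 108 = 164
  {stop 2} + {stop 1, stop 3, stop 4, stop 5, stop 6}: 74 + 109 = 183
  {stop 1, stop 2} + {stop 3, stop 4, stop 5, stop 6}: 77 + 100 = 177
  {stop 3} + {stop 1, stop 2, stop 4, stop 5, stop 6}: 70 + 96 = 166
  {stop 1, stop 3} + {stop 2, stop 4, stop 5, stop 6}: 87 + 89 = 176
  {stop 2, stop 3} + {stop 1, stop 4, stop 5, stop 6}: 87 + 90 = 177
  … (31 splits in total)
  {stop 2, stop 3, stop 4, stop 5} + {stop 1, stop 6}: 93 + 69 = 162  ← best
Best: vehicle 1 Depot → stop 3 → stop 2 → stop 5 → stop 4 → Depot = 93; vehicle 2 Depot → stop 1 → stop 6 → Depot = 69; combined 162.

Minimum combined distance: 162.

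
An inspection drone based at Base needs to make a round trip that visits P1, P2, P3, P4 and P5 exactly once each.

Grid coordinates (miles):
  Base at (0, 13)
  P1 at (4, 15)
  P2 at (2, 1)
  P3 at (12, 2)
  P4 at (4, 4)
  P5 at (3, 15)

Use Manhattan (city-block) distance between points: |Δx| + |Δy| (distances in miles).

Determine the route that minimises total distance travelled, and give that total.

With 5 stops there are 5!/2 = 60 distinct round trips (a route and its reverse cost the same).
Base→P1→P2→P3→P4→P5→Base: 6+16+11+10+12+5 = 60
Base→P1→P2→P3→P5→P4→Base: 6+16+11+22+12+13 = 80
Base→P1→P2→P4→P3→P5→Base: 6+16+5+10+22+5 = 64
Base→P1→P2→P4→P5→P3→Base: 6+16+5+12+22+23 = 84
Base→P1→P2→P5→P3→P4→Base: 6+16+15+22+10+13 = 82
Base→P1→P2→P5→P4→P3→Base: 6+16+15+12+10+23 = 82
Base→P1→P3→P2→P4→P5→Base: 6+21+11+5+12+5 = 60
Base→P1→P3→P2→P5→P4→Base: 6+21+11+15+12+13 = 78
Base→P1→P3→P4→P2→P5→Base: 6+21+10+5+15+5 = 62
Base→P1→P3→P4→P5→P2→Base: 6+21+10+12+15+14 = 78
Base→P1→P3→P5→P2→P4→Base: 6+21+22+15+5+13 = 82
Base→P1→P3→P5→P4→P2→Base: 6+21+22+12+5+14 = 80
Base→P1→P4→P2→P3→P5→Base: 6+11+5+11+22+5 = 60
Base→P1→P4→P2→P5→P3→Base: 6+11+5+15+22+23 = 82
… (46 more)
Base→P2→P3→P4→P1→P5→Base: 14+11+10+11+1+5 = 52  ← best
The minimum is 52.
One optimal route: Base → P2 → P3 → P4 → P1 → P5 → Base (or its reverse).

52 miles — the shortest possible round trip.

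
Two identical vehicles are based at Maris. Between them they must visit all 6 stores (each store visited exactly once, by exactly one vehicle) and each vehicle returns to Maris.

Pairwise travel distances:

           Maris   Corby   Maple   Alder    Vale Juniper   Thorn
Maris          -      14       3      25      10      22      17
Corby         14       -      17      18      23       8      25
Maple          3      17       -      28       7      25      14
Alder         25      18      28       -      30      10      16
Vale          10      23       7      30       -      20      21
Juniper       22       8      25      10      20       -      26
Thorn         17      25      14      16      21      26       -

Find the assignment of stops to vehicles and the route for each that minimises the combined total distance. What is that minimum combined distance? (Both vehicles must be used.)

Try each way of splitting the stops between the two vehicles (each non-empty) and, for each split, find the best tour for each vehicle:
  {Corby} + {Maple, Alder, Vale, Juniper, Thorn}: 28 + 73 = 101
  {Maple} + {Corby, Alder, Vale, Juniper, Thorn}: 6 + 79 = 85
  {Corby, Maple} + {Alder, Vale, Juniper, Thorn}: 34 + 73 = 107
  {Alder} + {Corby, Maple, Vale, Juniper, Thorn}: 50 + 79 = 129
  {Corby, Alder} + {Maple, Vale, Juniper, Thorn}: 57 + 73 = 130
  {Maple, Alder} + {Corby, Vale, Juniper, Thorn}: 56 + 79 = 135
  … (31 splits in total)
Best: vehicle 1 Maris → Maple → Maris = 6; vehicle 2 Maris → Corby → Juniper → Alder → Thorn → Vale → Maris = 79; combined 85.

85 — the smallest possible combined total.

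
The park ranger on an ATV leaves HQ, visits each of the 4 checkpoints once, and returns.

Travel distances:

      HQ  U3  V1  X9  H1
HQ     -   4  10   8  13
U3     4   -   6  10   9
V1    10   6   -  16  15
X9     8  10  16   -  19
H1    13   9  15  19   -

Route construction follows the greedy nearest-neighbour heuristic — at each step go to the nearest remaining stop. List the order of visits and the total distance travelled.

HQ → [U3:4 / X9:8 / V1:10 / H1:13] → U3 (4)
U3 → [V1:6 / H1:9 / X9:10] → V1 (6)
V1 → [H1:15 / X9:16] → H1 (15)
H1 → [X9:19] → X9 (19)
Return X9→HQ: 8.
Total = 4 + 6 + 15 + 19 + 8 = 52.

Total distance 52 via the nearest-neighbour route HQ → U3 → V1 → H1 → X9 → HQ.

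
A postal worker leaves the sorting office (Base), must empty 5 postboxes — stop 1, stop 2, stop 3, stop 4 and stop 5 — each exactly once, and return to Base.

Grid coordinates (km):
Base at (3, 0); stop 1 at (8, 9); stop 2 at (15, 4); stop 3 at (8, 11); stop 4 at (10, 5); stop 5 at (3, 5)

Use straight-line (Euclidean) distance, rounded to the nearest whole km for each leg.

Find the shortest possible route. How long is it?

There are 60 distinct closed tours to check (reversals are equivalent).
Base - stop 1 - stop 2 - stop 3 - stop 4 - stop 5 - Base: 10+9+10+6+7+5 = 47
Base - stop 1 - stop 2 - stop 3 - stop 5 - stop 4 - Base: 10+9+10+8+7+9 = 53
Base - stop 1 - stop 2 - stop 4 - stop 3 - stop 5 - Base: 10+9+5+6+8+5 = 43
Base - stop 1 - stop 2 - stop 4 - stop 5 - stop 3 - Base: 10+9+5+7+8+12 = 51
Base - stop 1 - stop 2 - stop 5 - stop 3 - stop 4 - Base: 10+9+12+8+6+9 = 54
Base - stop 1 - stop 2 - stop 5 - stop 4 - stop 3 - Base: 10+9+12+7+6+12 = 56
Base - stop 1 - stop 3 - stop 2 - stop 4 - stop 5 - Base: 10+2+10+5+7+5 = 39
Base - stop 1 - stop 3 - stop 2 - stop 5 - stop 4 - Base: 10+2+10+12+7+9 = 50
Base - stop 1 - stop 3 - stop 4 - stop 2 - stop 5 - Base: 10+2+6+5+12+5 = 40
Base - stop 1 - stop 3 - stop 4 - stop 5 - stop 2 - Base: 10+2+6+7+12+13 = 50
Base - stop 1 - stop 3 - stop 5 - stop 2 - stop 4 - Base: 10+2+8+12+5+9 = 46
Base - stop 1 - stop 3 - stop 5 - stop 4 - stop 2 - Base: 10+2+8+7+5+13 = 45
Base - stop 1 - stop 4 - stop 2 - stop 3 - stop 5 - Base: 10+4+5+10+8+5 = 42
Base - stop 1 - stop 4 - stop 2 - stop 5 - stop 3 - Base: 10+4+5+12+8+12 = 51
… (46 more)
Base - stop 2 - stop 4 - stop 1 - stop 3 - stop 5 - Base: 13+5+4+2+8+5 = 37  ← best
The minimum is 37.
One optimal route: Base → stop 2 → stop 4 → stop 1 → stop 3 → stop 5 → Base (or its reverse).

Minimum total distance: 37 km.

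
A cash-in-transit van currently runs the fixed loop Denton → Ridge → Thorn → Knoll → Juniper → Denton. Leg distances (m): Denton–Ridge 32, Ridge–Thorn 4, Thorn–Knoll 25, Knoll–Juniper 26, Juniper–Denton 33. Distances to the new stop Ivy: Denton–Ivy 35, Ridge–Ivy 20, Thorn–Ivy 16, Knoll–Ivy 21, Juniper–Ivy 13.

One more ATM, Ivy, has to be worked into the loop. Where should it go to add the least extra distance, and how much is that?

+8 m — insert Ivy between Knoll and Juniper.

Insertion cost between consecutive stops i–j is d(i,Ivy) + d(Ivy,j) − d(i,j):
  between Denton and Ridge: 35 + 20 − 32 = 23
  between Ridge and Thorn: 20 + 16 − 4 = 32
  between Thorn and Knoll: 16 + 21 − 25 = 12
  between Knoll and Juniper: 21 + 13 − 26 = 8
  between Juniper and Denton: 13 + 35 − 33 = 15
Cheapest insertion is between Knoll and Juniper, adding 8.
New total = 120 + 8 = 128.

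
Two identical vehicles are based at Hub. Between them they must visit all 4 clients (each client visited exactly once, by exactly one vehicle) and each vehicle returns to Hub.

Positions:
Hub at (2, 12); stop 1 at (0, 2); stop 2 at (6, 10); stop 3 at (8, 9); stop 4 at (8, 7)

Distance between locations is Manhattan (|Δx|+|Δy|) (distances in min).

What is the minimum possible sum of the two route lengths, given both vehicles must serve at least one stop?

46 min — the smallest possible combined total.

There are 2^3 − 1 = 7 ways to divide the 4 stops into two non-empty groups. For each, the best each vehicle can do is its own shortest tour through its group:
  {stop 1} + {stop 2, stop 3, stop 4}: 24 + 22 = 46
  {stop 2} + {stop 1, stop 3, stop 4}: 12 + 36 = 48
  {stop 1, stop 2} + {stop 3, stop 4}: 32 + 22 = 54
  {stop 3} + {stop 1, stop 2, stop 4}: 18 + 36 = 54
  {stop 1, stop 3} + {stop 2, stop 4}: 36 + 22 = 58
  {stop 2, stop 3} + {stop 1, stop 4}: 18 + 36 = 54
  … (7 splits in total)
Best: vehicle 1 Hub → stop 1 → Hub = 24; vehicle 2 Hub → stop 2 → stop 3 → stop 4 → Hub = 22; combined 46.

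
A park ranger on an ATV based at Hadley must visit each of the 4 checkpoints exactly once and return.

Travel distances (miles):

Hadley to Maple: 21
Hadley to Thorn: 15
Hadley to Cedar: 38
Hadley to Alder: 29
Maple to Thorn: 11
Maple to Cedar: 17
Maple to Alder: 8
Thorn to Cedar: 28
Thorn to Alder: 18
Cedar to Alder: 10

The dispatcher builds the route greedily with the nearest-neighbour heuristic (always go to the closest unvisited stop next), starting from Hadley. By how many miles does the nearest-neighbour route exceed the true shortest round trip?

1 miles longer than the optimal tour.

From Hadley: Thorn=15, Maple=21, Alder=29, Cedar=38 → choose Thorn (15).
From Thorn: Maple=11, Alder=18, Cedar=28 → choose Maple (11).
From Maple: Alder=8, Cedar=17 → choose Alder (8).
From Alder: Cedar=10 → choose Cedar (10).
NN route Hadley → Thorn → Maple → Alder → Cedar → Hadley costs 82.
Optimal: Hadley → Maple → Cedar → Alder → Thorn → Hadley costs 81 (by enumerating all 12 distinct tours).
Excess = 82 − 81 = 1.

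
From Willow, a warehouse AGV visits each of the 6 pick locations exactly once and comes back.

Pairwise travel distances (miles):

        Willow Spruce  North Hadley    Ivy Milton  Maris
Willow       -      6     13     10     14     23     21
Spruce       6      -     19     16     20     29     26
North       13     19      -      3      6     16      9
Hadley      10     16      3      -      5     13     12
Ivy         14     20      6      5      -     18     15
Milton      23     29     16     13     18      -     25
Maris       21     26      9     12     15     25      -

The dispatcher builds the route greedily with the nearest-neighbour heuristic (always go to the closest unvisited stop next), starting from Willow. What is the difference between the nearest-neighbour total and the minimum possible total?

Willow: Spruce=6, Hadley=10, North=13, Ivy=14, Maris=21, Milton=23 ⇒ Spruce
Spruce: Hadley=16, North=19, Ivy=20, Maris=26, Milton=29 ⇒ Hadley
Hadley: North=3, Ivy=5, Maris=12, Milton=13 ⇒ North
North: Ivy=6, Maris=9, Milton=16 ⇒ Ivy
Ivy: Maris=15, Milton=18 ⇒ Maris
Maris: Milton=25 ⇒ Milton
NN route Willow → Spruce → Hadley → North → Ivy → Maris → Milton → Willow costs 94.
Optimal: Willow → Spruce → Maris → North → Ivy → Hadley → Milton → Willow costs 88 (by enumerating all 360 distinct tours).
Excess = 94 − 88 = 6.

6 miles longer than the optimal tour.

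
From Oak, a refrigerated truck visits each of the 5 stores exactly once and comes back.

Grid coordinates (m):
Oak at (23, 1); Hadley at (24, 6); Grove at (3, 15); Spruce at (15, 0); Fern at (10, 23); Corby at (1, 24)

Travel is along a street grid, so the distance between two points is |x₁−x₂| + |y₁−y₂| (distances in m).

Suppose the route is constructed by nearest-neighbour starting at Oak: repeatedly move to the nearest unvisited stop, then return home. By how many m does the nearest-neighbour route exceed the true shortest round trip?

Oak: Hadley=6, Spruce=9, Grove=34, Fern=35, Corby=45 ⇒ Hadley
Hadley: Spruce=15, Grove=30, Fern=31, Corby=41 ⇒ Spruce
Spruce: Grove=27, Fern=28, Corby=38 ⇒ Grove
Grove: Corby=11, Fern=15 ⇒ Corby
Corby: Fern=10 ⇒ Fern
NN route Oak → Hadley → Spruce → Grove → Corby → Fern → Oak costs 104.
Optimal: Oak → Hadley → Grove → Corby → Fern → Spruce → Oak costs 94 (by enumerating all 60 distinct tours).
Excess = 104 − 94 = 10.

Excess over optimum: 10 m.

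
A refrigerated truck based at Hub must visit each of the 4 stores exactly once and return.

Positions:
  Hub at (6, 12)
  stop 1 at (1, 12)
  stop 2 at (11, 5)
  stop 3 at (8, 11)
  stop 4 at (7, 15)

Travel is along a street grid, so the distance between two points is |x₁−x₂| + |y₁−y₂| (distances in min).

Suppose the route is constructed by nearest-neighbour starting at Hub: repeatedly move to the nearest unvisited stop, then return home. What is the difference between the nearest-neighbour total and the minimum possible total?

From Hub: stop 3=3, stop 4=4, stop 1=5, stop 2=12 → choose stop 3 (3).
From stop 3: stop 4=5, stop 1=8, stop 2=9 → choose stop 4 (5).
From stop 4: stop 1=9, stop 2=14 → choose stop 1 (9).
From stop 1: stop 2=17 → choose stop 2 (17).
NN route Hub → stop 3 → stop 4 → stop 1 → stop 2 → Hub costs 46.
Optimal: Hub → stop 1 → stop 2 → stop 3 → stop 4 → Hub costs 40 (by enumerating all 12 distinct tours).
Excess = 46 − 40 = 6.

Excess over optimum: 6 min.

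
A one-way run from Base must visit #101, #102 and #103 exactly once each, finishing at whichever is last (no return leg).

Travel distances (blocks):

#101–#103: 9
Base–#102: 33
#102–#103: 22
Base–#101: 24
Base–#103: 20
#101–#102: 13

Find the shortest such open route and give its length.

There are 3! = 6 possible orderings.
Base → #101 → #102 → #103: 24+13+22 = 59
Base → #101 → #103 → #102: 24+9+22 = 55
Base → #102 → #101 → #103: 33+13+9 = 55
Base → #102 → #103 → #101: 33+22+9 = 64
Base → #103 → #101 → #102: 20+9+13 = 42
Base → #103 → #102 → #101: 20+22+13 = 55
The minimum is 42.
One shortest path: Base → #103 → #101 → #102.

Shortest open route: 42 blocks.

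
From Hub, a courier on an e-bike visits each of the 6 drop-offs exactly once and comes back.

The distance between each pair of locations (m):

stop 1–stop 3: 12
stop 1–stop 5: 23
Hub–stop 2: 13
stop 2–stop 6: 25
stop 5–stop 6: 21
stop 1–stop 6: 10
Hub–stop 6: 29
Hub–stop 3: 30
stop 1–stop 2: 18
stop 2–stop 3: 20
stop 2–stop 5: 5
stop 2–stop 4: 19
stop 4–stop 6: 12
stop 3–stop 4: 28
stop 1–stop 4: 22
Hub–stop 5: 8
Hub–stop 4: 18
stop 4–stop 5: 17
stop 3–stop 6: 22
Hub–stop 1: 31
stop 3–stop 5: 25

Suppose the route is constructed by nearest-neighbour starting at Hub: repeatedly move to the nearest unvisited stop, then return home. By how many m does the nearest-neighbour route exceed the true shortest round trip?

From Hub: stop 5=8, stop 2=13, stop 4=18, stop 6=29, stop 3=30, stop 1=31 → choose stop 5 (8).
From stop 5: stop 2=5, stop 4=17, stop 6=21, stop 1=23, stop 3=25 → choose stop 2 (5).
From stop 2: stop 1=18, stop 4=19, stop 3=20, stop 6=25 → choose stop 1 (18).
From stop 1: stop 6=10, stop 3=12, stop 4=22 → choose stop 6 (10).
From stop 6: stop 4=12, stop 3=22 → choose stop 4 (12).
From stop 4: stop 3=28 → choose stop 3 (28).
NN route Hub → stop 5 → stop 2 → stop 1 → stop 6 → stop 4 → stop 3 → Hub costs 111.
Optimal: Hub → stop 4 → stop 6 → stop 1 → stop 3 → stop 2 → stop 5 → Hub costs 85 (by enumerating all 360 distinct tours).
Excess = 111 − 85 = 26.

Excess over optimum: 26 m.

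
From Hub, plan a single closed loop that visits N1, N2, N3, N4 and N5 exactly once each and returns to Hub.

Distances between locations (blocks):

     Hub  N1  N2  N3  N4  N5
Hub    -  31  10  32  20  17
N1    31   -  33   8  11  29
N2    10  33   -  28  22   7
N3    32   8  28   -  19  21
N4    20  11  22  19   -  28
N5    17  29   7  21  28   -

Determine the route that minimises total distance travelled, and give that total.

Hub→N1→N2→N3→N4→N5→Hub: 31+33+28+19+28+17 = 156
Hub→N1→N2→N3→N5→N4→Hub: 31+33+28+21+28+20 = 161
Hub→N1→N2→N4→N3→N5→Hub: 31+33+22+19+21+17 = 143
Hub→N1→N2→N4→N5→N3→Hub: 31+33+22+28+21+32 = 167
Hub→N1→N2→N5→N3→N4→Hub: 31+33+7+21+19+20 = 131
Hub→N1→N2→N5→N4→N3→Hub: 31+33+7+28+19+32 = 150
Hub→N1→N3→N2→N4→N5→Hub: 31+8+28+22+28+17 = 134
Hub→N1→N3→N2→N5→N4→Hub: 31+8+28+7+28+20 = 122
Hub→N1→N3→N4→N2→N5→Hub: 31+8+19+22+7+17 = 104
Hub→N1→N3→N4→N5→N2→Hub: 31+8+19+28+7+10 = 103
Hub→N1→N3→N5→N2→N4→Hub: 31+8+21+7+22+20 = 109
Hub→N1→N3→N5→N4→N2→Hub: 31+8+21+28+22+10 = 120
Hub→N1→N4→N2→N3→N5→Hub: 31+11+22+28+21+17 = 130
Hub→N1→N4→N2→N5→N3→Hub: 31+11+22+7+21+32 = 124
… (46 more)
Hub→N2→N5→N3→N1→N4→Hub: 10+7+21+8+11+20 = 77  ← best
The minimum is 77.
One optimal route: Hub → N2 → N5 → N3 → N1 → N4 → Hub (or its reverse).

Shortest round trip = 77 blocks.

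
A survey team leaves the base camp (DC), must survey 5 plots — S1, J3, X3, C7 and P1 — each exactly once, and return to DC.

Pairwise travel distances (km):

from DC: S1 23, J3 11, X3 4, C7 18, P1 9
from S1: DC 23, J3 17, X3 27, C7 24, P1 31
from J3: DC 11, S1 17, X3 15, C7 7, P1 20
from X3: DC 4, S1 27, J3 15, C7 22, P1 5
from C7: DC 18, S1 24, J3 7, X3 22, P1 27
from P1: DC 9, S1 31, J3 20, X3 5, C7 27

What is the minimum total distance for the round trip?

There are 60 distinct closed tours to check (reversals are equivalent).
DC → S1 → J3 → X3 → C7 → P1 → DC: 23+17+15+22+27+9 = 113
DC → S1 → J3 → X3 → P1 → C7 → DC: 23+17+15+5+27+18 = 105
DC → S1 → J3 → C7 → X3 → P1 → DC: 23+17+7+22+5+9 = 83
DC → S1 → J3 → C7 → P1 → X3 → DC: 23+17+7+27+5+4 = 83
DC → S1 → J3 → P1 → X3 → C7 → DC: 23+17+20+5+22+18 = 105
DC → S1 → J3 → P1 → C7 → X3 → DC: 23+17+20+27+22+4 = 113
DC → S1 → X3 → J3 → C7 → P1 → DC: 23+27+15+7+27+9 = 108
DC → S1 → X3 → J3 → P1 → C7 → DC: 23+27+15+20+27+18 = 130
DC → S1 → X3 → C7 → J3 → P1 → DC: 23+27+22+7+20+9 = 108
DC → S1 → X3 → C7 → P1 → J3 → DC: 23+27+22+27+20+11 = 130
DC → S1 → X3 → P1 → J3 → C7 → DC: 23+27+5+20+7+18 = 100
DC → S1 → X3 → P1 → C7 → J3 → DC: 23+27+5+27+7+11 = 100
DC → S1 → C7 → J3 → X3 → P1 → DC: 23+24+7+15+5+9 = 83
DC → S1 → C7 → J3 → P1 → X3 → DC: 23+24+7+20+5+4 = 83
… (46 more)
DC → J3 → C7 → S1 → P1 → X3 → DC: 11+7+24+31+5+4 = 82  ← best
The minimum is 82.
One optimal route: DC → J3 → C7 → S1 → P1 → X3 → DC (or its reverse).

Shortest round trip = 82 km.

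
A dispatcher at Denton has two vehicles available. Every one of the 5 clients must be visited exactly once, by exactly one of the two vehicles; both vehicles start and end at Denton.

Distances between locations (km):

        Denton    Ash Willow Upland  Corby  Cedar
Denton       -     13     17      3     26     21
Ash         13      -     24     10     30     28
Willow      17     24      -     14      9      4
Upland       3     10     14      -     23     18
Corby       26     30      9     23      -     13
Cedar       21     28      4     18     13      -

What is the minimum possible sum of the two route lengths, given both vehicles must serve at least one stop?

83 km — the smallest possible combined total.

There are 2^4 − 1 = 15 ways to divide the 5 stops into two non-empty groups. For each, the best each vehicle can do is its own shortest tour through its group:
  {Ash} + {Willow, Upland, Corby, Cedar}: 26 + 60 = 86
  {Willow} + {Ash, Upland, Corby, Cedar}: 34 + 77 = 111
  {Ash, Willow} + {Upland, Corby, Cedar}: 54 + 60 = 114
  {Upland} + {Ash, Willow, Corby, Cedar}: 6 + 77 = 83
  {Ash, Upland} + {Willow, Corby, Cedar}: 26 + 60 = 86
  {Willow, Upland} + {Ash, Corby, Cedar}: 34 + 77 = 111
  … (15 splits in total)
Best: vehicle 1 Denton → Upland → Denton = 6; vehicle 2 Denton → Ash → Corby → Willow → Cedar → Denton = 77; combined 83.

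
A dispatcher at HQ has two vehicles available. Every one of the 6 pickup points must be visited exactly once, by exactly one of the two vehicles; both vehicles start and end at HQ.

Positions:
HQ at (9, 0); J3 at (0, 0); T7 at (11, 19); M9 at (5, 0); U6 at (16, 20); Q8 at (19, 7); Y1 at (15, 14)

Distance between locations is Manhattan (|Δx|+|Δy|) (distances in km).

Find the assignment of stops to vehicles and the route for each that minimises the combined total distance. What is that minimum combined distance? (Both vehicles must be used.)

80 km — the smallest possible combined total.

Check every non-empty split of the stops between the two vehicles; for each half take its own optimal tour:
  {J3} + {T7, M9, U6, Q8, Y1}: 18 + 70 = 88
  {T7} + {J3, M9, U6, Q8, Y1}: 42 + 78 = 120
  {J3, T7} + {M9, U6, Q8, Y1}: 60 + 68 = 128
  {M9} + {J3, T7, U6, Q8, Y1}: 8 + 80 = 88
  {J3, M9} + {T7, U6, Q8, Y1}: 18 + 62 = 80
  {T7, M9} + {J3, U6, Q8, Y1}: 50 + 78 = 128
  … (31 splits in total)
Best: vehicle 1 HQ → J3 → M9 → HQ = 18; vehicle 2 HQ → T7 → U6 → Y1 → Q8 → HQ = 62; combined 80.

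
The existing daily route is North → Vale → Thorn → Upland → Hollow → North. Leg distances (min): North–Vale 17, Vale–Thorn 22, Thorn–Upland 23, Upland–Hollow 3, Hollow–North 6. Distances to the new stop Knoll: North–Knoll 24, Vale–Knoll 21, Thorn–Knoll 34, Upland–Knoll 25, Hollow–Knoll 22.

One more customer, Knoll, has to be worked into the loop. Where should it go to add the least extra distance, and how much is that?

Adding 28 min by placing Knoll on the North–Vale leg.

Insertion cost between consecutive stops i–j is d(i,Knoll) + d(Knoll,j) − d(i,j):
  between North and Vale: 24 + 21 − 17 = 28
  between Vale and Thorn: 21 + 34 − 22 = 33
  between Thorn and Upland: 34 + 25 − 23 = 36
  between Upland and Hollow: 25 + 22 − 3 = 44
  between Hollow and North: 22 + 24 − 6 = 40
Cheapest insertion is between North and Vale, adding 28.
New total = 71 + 28 = 99.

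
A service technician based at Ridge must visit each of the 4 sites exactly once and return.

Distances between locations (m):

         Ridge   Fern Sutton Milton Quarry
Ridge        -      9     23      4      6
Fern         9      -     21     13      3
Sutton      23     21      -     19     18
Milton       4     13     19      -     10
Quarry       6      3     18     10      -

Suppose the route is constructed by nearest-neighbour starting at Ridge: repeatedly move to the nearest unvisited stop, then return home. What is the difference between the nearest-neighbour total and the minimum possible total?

From Ridge: Milton=4, Quarry=6, Fern=9, Sutton=23 → choose Milton (4).
From Milton: Quarry=10, Fern=13, Sutton=19 → choose Quarry (10).
From Quarry: Fern=3, Sutton=18 → choose Fern (3).
From Fern: Sutton=21 → choose Sutton (21).
NN route Ridge → Milton → Quarry → Fern → Sutton → Ridge costs 61.
Optimal: Ridge → Fern → Quarry → Sutton → Milton → Ridge costs 53 (by enumerating all 12 distinct tours).
Excess = 61 − 53 = 8.

8 m longer than the optimal tour.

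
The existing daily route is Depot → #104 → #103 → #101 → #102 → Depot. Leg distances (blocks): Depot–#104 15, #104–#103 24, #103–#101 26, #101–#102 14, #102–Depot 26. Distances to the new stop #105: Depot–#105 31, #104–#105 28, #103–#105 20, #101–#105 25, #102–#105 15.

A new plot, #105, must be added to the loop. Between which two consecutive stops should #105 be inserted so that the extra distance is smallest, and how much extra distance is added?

Minimum extra distance: 19 blocks, inserting #105 between #103 and #101.

Insertion cost between consecutive stops i–j is d(i,#105) + d(#105,j) − d(i,j):
  between Depot and #104: 31 + 28 − 15 = 44
  between #104 and #103: 28 + 20 − 24 = 24
  between #103 and #101: 20 + 25 − 26 = 19
  between #101 and #102: 25 + 15 − 14 = 26
  between #102 and Depot: 15 + 31 − 26 = 20
Cheapest insertion is between #103 and #101, adding 19.
New total = 105 + 19 = 124.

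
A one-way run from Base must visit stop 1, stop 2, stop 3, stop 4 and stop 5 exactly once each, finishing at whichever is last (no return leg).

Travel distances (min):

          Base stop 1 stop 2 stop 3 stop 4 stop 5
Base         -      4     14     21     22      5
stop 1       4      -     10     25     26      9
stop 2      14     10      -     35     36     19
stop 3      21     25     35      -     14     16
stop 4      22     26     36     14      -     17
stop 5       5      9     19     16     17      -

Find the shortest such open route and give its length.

63 min — the minimum one-way total.

There are 5! = 120 possible orderings.
Base→stop 1→stop 2→stop 3→stop 4→stop 5: 4+10+35+14+17 = 80
Base→stop 1→stop 2→stop 3→stop 5→stop 4: 4+10+35+16+17 = 82
Base→stop 1→stop 2→stop 4→stop 3→stop 5: 4+10+36+14+16 = 80
Base→stop 1→stop 2→stop 4→stop 5→stop 3: 4+10+36+17+16 = 83
Base→stop 1→stop 2→stop 5→stop 3→stop 4: 4+10+19+16+14 = 63
Base→stop 1→stop 2→stop 5→stop 4→stop 3: 4+10+19+17+14 = 64
Base→stop 1→stop 3→stop 2→stop 4→stop 5: 4+25+35+36+17 = 117
Base→stop 1→stop 3→stop 2→stop 5→stop 4: 4+25+35+19+17 = 100
Base→stop 1→stop 3→stop 4→stop 2→stop 5: 4+25+14+36+19 = 98
Base→stop 1→stop 3→stop 4→stop 5→stop 2: 4+25+14+17+19 = 79
Base→stop 1→stop 3→stop 5→stop 2→stop 4: 4+25+16+19+36 = 100
Base→stop 1→stop 3→stop 5→stop 4→stop 2: 4+25+16+17+36 = 98
Base→stop 1→stop 4→stop 2→stop 3→stop 5: 4+26+36+35+16 = 117
Base→stop 1→stop 4→stop 2→stop 5→stop 3: 4+26+36+19+16 = 101
… (106 more)
The minimum is 63.
One shortest path: Base → stop 1 → stop 2 → stop 5 → stop 3 → stop 4.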